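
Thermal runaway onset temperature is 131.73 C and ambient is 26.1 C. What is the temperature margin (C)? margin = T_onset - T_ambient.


Safety margin = 131.73 C - 26.1 C = 105.63 C

105.63 C


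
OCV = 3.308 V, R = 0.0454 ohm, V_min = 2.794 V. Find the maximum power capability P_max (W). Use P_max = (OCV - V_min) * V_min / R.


dV = OCV - V_min = 0.514 V (so I_max = dV / R)
P_max = dV * V_min / R = 0.514 * 2.794 / 0.0454 = 31.63 W

31.63 W


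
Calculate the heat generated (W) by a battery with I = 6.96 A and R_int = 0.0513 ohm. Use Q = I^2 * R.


I^2 = 48.442
Q = 48.442 * 0.0513 = 2.485 W

2.485 W


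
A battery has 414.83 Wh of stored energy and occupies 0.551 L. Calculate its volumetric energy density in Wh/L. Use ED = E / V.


Volumetric ED = 414.83 Wh / 0.551 L = 752.9 Wh/L

752.9 Wh/L


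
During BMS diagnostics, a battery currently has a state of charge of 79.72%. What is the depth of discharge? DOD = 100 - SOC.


Complement of SOC: DOD = 100% - 79.72% = 20.28%

20.28%


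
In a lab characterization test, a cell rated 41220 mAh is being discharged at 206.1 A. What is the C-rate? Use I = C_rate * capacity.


Convert: capacity = 41220 mAh = 41.22 Ah
Rearranging: C_rate = 206.1 / 41.22 = 5C

5C


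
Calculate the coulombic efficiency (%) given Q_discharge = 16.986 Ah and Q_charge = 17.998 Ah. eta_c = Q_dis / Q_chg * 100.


Coulombic efficiency = 16.986/17.998 * 100% = 94.38%

94.38%


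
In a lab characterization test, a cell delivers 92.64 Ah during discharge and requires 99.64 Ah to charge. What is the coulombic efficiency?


eta_c = Q_dis / Q_chg * 100 = 92.64 / 99.64 * 100 = 92.97%

92.97%


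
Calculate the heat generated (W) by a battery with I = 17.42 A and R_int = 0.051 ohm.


Q = I^2 * R = 17.42^2 * 0.051 = 15.48 W

15.48 W


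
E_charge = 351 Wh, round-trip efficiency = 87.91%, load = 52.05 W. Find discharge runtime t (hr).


Step 1: E_discharge = eta/100 * E_charge = 87.91/100 * 351 = 308.56 Wh
Step 2: t = E_discharge / P = 308.56 / 52.05 = 5.928 hr

5.928 hr


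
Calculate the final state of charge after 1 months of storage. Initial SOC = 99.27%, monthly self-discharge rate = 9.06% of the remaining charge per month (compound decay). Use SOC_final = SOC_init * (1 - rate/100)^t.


decay = (1 - 9.06/100)^1 = 0.9094
SOC_final = 99.27 * 0.9094 = 90.28%

90.28%


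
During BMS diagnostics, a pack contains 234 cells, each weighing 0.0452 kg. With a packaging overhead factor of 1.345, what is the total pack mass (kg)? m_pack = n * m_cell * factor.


Cell mass sum = 234 * 0.0452 = 10.577 kg
With overhead 1.345: m_pack = 10.577 * 1.345 = 14.23 kg

14.23 kg


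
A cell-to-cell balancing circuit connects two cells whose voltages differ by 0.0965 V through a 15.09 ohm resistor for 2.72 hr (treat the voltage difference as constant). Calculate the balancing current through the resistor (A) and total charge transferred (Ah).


First, Ohm's law: I_bal = 0.0965 V / 15.09 ohm = 0.006395 A
Then Q = I * t = 0.006395 A * 2.72 hr = 0.01739 Ah

I=0.006395 A, Q=0.01739 Ah


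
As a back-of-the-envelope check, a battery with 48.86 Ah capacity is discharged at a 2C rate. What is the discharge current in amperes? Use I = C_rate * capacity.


At 2C: I = 2 * 48.86 Ah = 97.72 A

97.72 A


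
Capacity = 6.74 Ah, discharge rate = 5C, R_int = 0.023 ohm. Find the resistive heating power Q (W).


Step 1: I = C_rate * capacity = 5 * 6.74 = 33.7 A
Step 2: Q = I^2 * R = 33.7^2 * 0.023 = 1135.7 * 0.023 = 26.12 W

26.12 W


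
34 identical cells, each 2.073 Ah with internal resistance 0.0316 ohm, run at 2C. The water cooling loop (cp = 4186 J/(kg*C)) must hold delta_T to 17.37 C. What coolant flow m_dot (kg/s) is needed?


Step 1: I = 2 * 2.073 = 4.146 A
Step 2: Q_cell = I^2 * R = 4.146^2 * 0.0316 = 0.54318 W
Step 3: Q_total = 34 * 0.54318 = 18.468 W
Step 4: m_dot = Q_total / (cp * dT) = 18.468 / (4186 * 17.37) = 2.540e-04 kg/s

2.540e-04 kg/s


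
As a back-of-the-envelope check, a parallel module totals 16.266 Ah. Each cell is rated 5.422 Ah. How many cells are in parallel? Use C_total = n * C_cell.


n = C_total / C_cell = 16.266 / 5.422 = 3

3


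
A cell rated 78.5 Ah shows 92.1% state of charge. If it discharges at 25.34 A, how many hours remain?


Step 1: remaining = SOC/100 * C_total = 92.1/100 * 78.5 = 72.299 Ah
Step 2: t = remaining / I = 72.299 / 25.34 = 2.853 hr

2.853 hr


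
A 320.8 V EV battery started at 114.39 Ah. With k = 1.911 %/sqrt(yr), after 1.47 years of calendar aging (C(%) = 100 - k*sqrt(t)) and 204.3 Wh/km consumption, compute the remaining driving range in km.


Step 1: capacity retention = 100 - 1.911 * sqrt(1.47) = 100 - 1.911 * 1.2124 = 97.683%
Step 2: C_now = 114.39 * 97.683/100 = 111.74 Ah
Step 3: E_pack = V * C_now = 320.8 * 111.74 = 35846 Wh
Step 4: range = E_pack / consumption = 35846 / 204.3 = 175.5 km

175.5 km


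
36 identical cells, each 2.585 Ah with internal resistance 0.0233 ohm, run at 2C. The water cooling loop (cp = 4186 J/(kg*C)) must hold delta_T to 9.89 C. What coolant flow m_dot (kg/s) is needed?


Step 1: I = 2 * 2.585 = 5.17 A
Step 2: Q_cell = I^2 * R = 5.17^2 * 0.0233 = 0.62278 W
Step 3: Q_total = 36 * 0.62278 = 22.42 W
Step 4: m_dot = Q_total / (cp * dT) = 22.42 / (4186 * 9.89) = 5.416e-04 kg/s

5.416e-04 kg/s


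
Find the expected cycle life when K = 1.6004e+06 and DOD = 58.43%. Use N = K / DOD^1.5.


DOD^1.5 = 446.64
N = K / DOD^1.5 = 1.6004e+06 / 446.64 = 3583

3583 cycles


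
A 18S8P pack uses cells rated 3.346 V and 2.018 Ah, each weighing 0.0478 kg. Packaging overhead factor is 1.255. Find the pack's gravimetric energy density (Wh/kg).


Step 1: V_pack = 18 * 3.346 = 60.228 V
Step 2: C_pack = 8 * 2.018 = 16.144 Ah
Step 3: E_pack = V_pack * C_pack = 60.228 * 16.144 = 972.32 Wh
Step 4: m_pack = 18 * 8 * 0.0478 * 1.255 = 8.6384 kg
Step 5: ED = E_pack / m_pack = 972.32 / 8.6384 = 112.6 Wh/kg

112.6 Wh/kg


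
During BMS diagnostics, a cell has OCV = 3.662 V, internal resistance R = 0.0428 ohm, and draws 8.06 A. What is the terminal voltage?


IR drop = 8.06 * 0.0428 = 0.34497 V
V = 3.662 - 0.34497 = 3.317 V

3.317 V


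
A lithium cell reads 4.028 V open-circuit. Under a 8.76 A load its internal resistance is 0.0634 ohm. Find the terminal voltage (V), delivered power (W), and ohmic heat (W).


Step 1: V_terminal = OCV - I*R = 4.028 - 8.76 * 0.0634 = 3.4726 V
Step 2: P_out = V_terminal * I = 3.4726 * 8.76 = 30.42 W
Step 3: Q = I^2 * R = 8.76^2 * 0.0634 = 4.865 W

V=3.4726 V, P=30.42 W, Q=4.865 W


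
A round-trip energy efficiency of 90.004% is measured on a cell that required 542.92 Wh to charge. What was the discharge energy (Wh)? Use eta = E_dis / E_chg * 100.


E_dis = eta/100 * E_chg = 90.004/100 * 542.92 = 488.6 Wh

488.6 Wh


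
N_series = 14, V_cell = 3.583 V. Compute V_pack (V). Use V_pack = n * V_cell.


Series voltages add: 14 * 3.583 V = 50.162 V

50.162 V


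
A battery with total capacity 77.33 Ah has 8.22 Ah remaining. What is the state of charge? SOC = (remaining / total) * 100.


SOC% = 8.22 / 77.33 * 100 = 10.63%

10.63%


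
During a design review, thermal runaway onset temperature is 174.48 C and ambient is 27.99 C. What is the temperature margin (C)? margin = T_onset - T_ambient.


margin = T_onset - T_ambient = 174.48 - 27.99 = 146.49 C

146.49 C


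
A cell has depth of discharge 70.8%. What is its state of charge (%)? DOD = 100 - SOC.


SOC = 100 - DOD = 100 - 70.8 = 29.2%

29.2%


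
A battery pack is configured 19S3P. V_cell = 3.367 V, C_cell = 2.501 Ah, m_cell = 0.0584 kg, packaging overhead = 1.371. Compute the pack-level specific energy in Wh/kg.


Step 1: V_pack = 19 * 3.367 = 63.973 V
Step 2: C_pack = 3 * 2.501 = 7.503 Ah
Step 3: E_pack = V_pack * C_pack = 63.973 * 7.503 = 479.99 Wh
Step 4: m_pack = 19 * 3 * 0.0584 * 1.371 = 4.5638 kg
Step 5: ED = E_pack / m_pack = 479.99 / 4.5638 = 105.2 Wh/kg

105.2 Wh/kg


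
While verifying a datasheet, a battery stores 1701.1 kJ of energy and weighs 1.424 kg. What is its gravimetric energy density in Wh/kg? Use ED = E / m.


Convert: E = 1701.1 kJ = 472.53 Wh
ED = E / m = 472.53 / 1.424 = 331.8 Wh/kg

331.8 Wh/kg


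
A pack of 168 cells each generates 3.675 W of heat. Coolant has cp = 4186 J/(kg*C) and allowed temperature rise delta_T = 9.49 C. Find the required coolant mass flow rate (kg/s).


Q_total = 168 * 3.675 = 617.4 W
m_dot = Q_total / (cp * dT) = 617.4 / (4186 * 9.49) = 0.01554 kg/s

0.01554 kg/s


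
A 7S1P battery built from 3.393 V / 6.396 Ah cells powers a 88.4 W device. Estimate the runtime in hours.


Step 1: E_pack = Ns * V_cell * Np * C_cell = 7 * 3.393 * 1 * 6.396 = 151.91 Wh
Step 2: t = E_pack / P = 151.91 / 88.4 = 1.718 hr

1.718 hr


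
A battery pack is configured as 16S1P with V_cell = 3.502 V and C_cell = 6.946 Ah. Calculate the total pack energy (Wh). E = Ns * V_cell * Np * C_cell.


E = Ns * Vcell * Np * Ccell = 16 * 3.502 * 1 * 6.946 = 389.2 Wh

389.2 Wh


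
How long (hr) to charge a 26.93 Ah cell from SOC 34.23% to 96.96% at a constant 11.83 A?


Step 1: dSOC = 96.96% - 34.23% = 62.73%
Step 2: delta_Ah = 26.93 * 62.73 / 100 = 16.893 Ah
Step 3: t = 16.893 / 11.83 = 1.428 hr

1.428 hr


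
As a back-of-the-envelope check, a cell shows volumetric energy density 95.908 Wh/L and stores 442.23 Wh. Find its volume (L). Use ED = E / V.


V = E / ED = 442.23 / 95.908 = 4.611 L

4.611 L


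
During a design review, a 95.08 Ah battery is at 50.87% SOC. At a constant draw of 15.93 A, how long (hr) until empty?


Step 1: remaining = SOC/100 * C_total = 50.87/100 * 95.08 = 48.367 Ah
Step 2: t = remaining / I = 48.367 / 15.93 = 3.036 hr

3.036 hr


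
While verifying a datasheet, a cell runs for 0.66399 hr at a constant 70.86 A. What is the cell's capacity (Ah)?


C = I * t = 70.86 * 0.66399 = 47.05 Ah

47.05 Ah


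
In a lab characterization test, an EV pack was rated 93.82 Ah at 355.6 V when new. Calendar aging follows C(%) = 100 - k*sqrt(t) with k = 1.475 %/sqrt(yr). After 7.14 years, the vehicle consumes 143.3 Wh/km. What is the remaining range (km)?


Step 1: capacity retention = 100 - 1.475 * sqrt(7.14) = 100 - 1.475 * 2.6721 = 96.059%
Step 2: C_now = 93.82 * 96.059/100 = 90.123 Ah
Step 3: E_pack = V * C_now = 355.6 * 90.123 = 32048 Wh
Step 4: range = E_pack / consumption = 32048 / 143.3 = 223.6 km

223.6 km


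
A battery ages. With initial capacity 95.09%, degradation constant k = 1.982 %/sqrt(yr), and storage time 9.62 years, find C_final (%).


sqrt(t) = sqrt(9.62) = 3.1016
C_final = 95.09 - 1.982 * 3.1016 = 88.94%

88.94%


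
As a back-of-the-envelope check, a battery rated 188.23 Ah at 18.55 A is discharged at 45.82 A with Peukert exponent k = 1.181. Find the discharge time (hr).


Step 1: t_rated = C / I_rated = 188.23 / 18.55 = 10.147 hr
Step 2: ratio = 18.55 / 45.82 = 0.40485
Step 3: ratio^k = 0.40485^1.181 = 0.34373
Step 4: t = t_rated * ratio^k = 10.147 * 0.34373 = 3.488 hr

3.488 hr


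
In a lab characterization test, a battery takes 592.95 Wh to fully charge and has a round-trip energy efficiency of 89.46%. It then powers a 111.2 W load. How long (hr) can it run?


Step 1: E_discharge = eta/100 * E_charge = 89.46/100 * 592.95 = 530.45 Wh
Step 2: t = E_discharge / P = 530.45 / 111.2 = 4.770 hr

4.770 hr


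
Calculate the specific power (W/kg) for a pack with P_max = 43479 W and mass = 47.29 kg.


Specific power = 43479 W / 47.29 kg = 919.4 W/kg

919.4 W/kg


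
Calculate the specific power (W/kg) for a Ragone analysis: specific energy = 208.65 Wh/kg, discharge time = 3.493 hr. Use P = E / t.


Specific power = 208.65 Wh/kg / 3.493 hr = 59.73 W/kg

59.73 W/kg


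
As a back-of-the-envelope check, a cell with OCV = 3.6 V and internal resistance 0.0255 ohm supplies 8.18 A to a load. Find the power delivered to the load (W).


Step 1: V_terminal = OCV - I*R = 3.6 - 8.18 * 0.0255 = 3.3914 V
Step 2: P_out = V_terminal * I = 3.3914 * 8.18 = 27.74 W

27.74 W


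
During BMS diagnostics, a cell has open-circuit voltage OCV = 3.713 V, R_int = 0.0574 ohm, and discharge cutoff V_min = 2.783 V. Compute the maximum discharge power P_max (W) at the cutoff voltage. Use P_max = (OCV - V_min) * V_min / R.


P_max = (OCV - V_min) * V_min / R = (3.713 - 2.783) * 2.783 / 0.0574 = 0.93 * 2.783 / 0.0574 = 45.09 W

45.09 W


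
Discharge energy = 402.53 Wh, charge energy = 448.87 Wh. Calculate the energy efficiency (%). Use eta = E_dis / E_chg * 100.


Round-trip efficiency = 402.53/448.87 * 100% = 89.68%

89.68%


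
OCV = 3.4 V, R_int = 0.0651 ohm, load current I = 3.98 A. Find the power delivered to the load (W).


Step 1: V_terminal = OCV - I*R = 3.4 - 3.98 * 0.0651 = 3.1409 V
Step 2: P_out = V_terminal * I = 3.1409 * 3.98 = 12.50 W

12.50 W


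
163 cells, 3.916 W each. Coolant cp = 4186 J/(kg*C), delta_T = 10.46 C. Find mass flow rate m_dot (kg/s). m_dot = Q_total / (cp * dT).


Step 1: Total heat Q = 163 * 3.916 W = 638.31 W
Step 2: denom = cp * dT = 4186 * 10.46 = 43786
Step 3: m_dot = 638.31 / 43786 = 0.01458 kg/s

0.01458 kg/s


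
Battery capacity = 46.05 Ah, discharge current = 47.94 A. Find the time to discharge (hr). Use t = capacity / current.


Runtime = 46.05 Ah / 47.94 A = 0.9606 hr

0.9606 hr


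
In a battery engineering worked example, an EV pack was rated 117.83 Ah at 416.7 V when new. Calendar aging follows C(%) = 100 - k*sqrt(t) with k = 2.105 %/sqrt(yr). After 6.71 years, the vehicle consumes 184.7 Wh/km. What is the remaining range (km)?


Step 1: capacity retention = 100 - 2.105 * sqrt(6.71) = 100 - 2.105 * 2.5904 = 94.547%
Step 2: C_now = 117.83 * 94.547/100 = 111.4 Ah
Step 3: E_pack = V * C_now = 416.7 * 111.4 = 46420 Wh
Step 4: range = E_pack / consumption = 46420 / 184.7 = 251.3 km

251.3 km


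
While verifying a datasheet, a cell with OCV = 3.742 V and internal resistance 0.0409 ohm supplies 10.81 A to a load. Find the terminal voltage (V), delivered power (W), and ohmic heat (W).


Step 1: V_terminal = OCV - I*R = 3.742 - 10.81 * 0.0409 = 3.2999 V
Step 2: P_out = V_terminal * I = 3.2999 * 10.81 = 35.67 W
Step 3: Q = I^2 * R = 10.81^2 * 0.0409 = 4.779 W

V=3.2999 V, P=35.67 W, Q=4.779 W


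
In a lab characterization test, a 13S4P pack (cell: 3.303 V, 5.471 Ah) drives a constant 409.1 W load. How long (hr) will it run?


Step 1: E_pack = Ns * V_cell * Np * C_cell = 13 * 3.303 * 4 * 5.471 = 939.68 Wh
Step 2: t = E_pack / P = 939.68 / 409.1 = 2.297 hr

2.297 hr


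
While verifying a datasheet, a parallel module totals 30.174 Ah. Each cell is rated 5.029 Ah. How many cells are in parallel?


n = C_total / C_cell = 30.174 / 5.029 = 6

6


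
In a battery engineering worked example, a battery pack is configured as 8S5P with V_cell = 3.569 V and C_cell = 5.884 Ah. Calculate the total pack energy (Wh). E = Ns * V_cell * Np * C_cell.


V_pack = 8 * 3.569 = 28.552 V
C_pack = 5 * 5.884 = 29.42 Ah
E = V_pack * C_pack = 28.552 * 29.42 = 840.0 Wh

840.0 Wh


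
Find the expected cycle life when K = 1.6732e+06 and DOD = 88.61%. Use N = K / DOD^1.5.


DOD^1.5 = 834.11
N = K / DOD^1.5 = 1.6732e+06 / 834.11 = 2006

2006 cycles


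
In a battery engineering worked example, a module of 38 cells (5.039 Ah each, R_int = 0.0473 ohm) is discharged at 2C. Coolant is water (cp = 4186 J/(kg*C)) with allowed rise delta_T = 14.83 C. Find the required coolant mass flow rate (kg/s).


Step 1: I = 2 * 5.039 = 10.078 A
Step 2: Q_cell = I^2 * R = 10.078^2 * 0.0473 = 4.8041 W
Step 3: Q_total = 38 * 4.8041 = 182.56 W
Step 4: m_dot = Q_total / (cp * dT) = 182.56 / (4186 * 14.83) = 0.002941 kg/s

0.002941 kg/s


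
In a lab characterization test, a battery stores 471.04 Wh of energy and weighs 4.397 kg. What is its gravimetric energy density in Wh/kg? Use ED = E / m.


Specific energy = 471.04 Wh / 4.397 kg = 107.1 Wh/kg

107.1 Wh/kg


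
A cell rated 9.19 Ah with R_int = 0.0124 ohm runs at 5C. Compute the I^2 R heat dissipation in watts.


Step 1: I = C_rate * capacity = 5 * 9.19 = 45.95 A
Step 2: Q = I^2 * R = 45.95^2 * 0.0124 = 2111.4 * 0.0124 = 26.18 W

26.18 W


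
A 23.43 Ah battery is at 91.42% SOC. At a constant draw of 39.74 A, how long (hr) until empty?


Step 1: remaining = SOC/100 * C_total = 91.42/100 * 23.43 = 21.42 Ah
Step 2: t = remaining / I = 21.42 / 39.74 = 0.5390 hr

0.5390 hr


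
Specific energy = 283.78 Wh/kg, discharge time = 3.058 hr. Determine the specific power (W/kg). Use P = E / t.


Specific power = 283.78 Wh/kg / 3.058 hr = 92.80 W/kg

92.80 W/kg


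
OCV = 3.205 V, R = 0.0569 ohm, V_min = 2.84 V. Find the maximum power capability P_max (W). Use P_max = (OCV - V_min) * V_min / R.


dV = OCV - V_min = 0.365 V (so I_max = dV / R)
P_max = dV * V_min / R = 0.365 * 2.84 / 0.0569 = 18.22 W

18.22 W


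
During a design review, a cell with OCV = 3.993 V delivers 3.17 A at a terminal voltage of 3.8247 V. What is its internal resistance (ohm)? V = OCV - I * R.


R = (OCV - V) / I = (3.993 - 3.8247) / 3.17 = 0.05309 ohm

0.05309 ohm


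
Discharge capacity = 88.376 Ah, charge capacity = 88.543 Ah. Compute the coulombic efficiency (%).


Coulombic efficiency = 88.376/88.543 * 100% = 99.81%

99.81%


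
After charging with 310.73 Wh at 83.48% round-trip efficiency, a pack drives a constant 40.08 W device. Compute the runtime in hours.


Step 1: E_discharge = eta/100 * E_charge = 83.48/100 * 310.73 = 259.4 Wh
Step 2: t = E_discharge / P = 259.4 / 40.08 = 6.472 hr

6.472 hr


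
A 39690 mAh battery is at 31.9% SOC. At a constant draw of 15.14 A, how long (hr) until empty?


Convert: C_total = 39690 mAh = 39.69 Ah
Step 1: remaining = SOC/100 * C_total = 31.9/100 * 39.69 = 12.661 Ah
Step 2: t = remaining / I = 12.661 / 15.14 = 0.8363 hr

0.8363 hr


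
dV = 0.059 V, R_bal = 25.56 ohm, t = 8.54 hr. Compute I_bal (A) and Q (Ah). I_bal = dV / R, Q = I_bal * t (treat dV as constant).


First, Ohm's law: I_bal = 0.059 V / 25.56 ohm = 0.0023083 A
Then Q = I * t = 0.0023083 A * 8.54 hr = 0.01971 Ah

I=0.0023083 A, Q=0.01971 Ah


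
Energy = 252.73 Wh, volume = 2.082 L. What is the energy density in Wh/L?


Volumetric ED = 252.73 Wh / 2.082 L = 121.4 Wh/L

121.4 Wh/L


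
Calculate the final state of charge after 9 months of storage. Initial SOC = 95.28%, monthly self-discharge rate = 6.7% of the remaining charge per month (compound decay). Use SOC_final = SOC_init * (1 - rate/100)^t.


decay = (1 - 6.7/100)^9 = 0.53572
SOC_final = 95.28 * 0.53572 = 51.04%

51.04%


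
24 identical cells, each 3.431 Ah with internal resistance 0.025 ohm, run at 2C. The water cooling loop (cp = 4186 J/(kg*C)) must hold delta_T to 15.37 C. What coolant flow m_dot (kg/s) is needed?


Step 1: I = 2 * 3.431 = 6.862 A
Step 2: Q_cell = I^2 * R = 6.862^2 * 0.025 = 1.1772 W
Step 3: Q_total = 24 * 1.1772 = 28.253 W
Step 4: m_dot = Q_total / (cp * dT) = 28.253 / (4186 * 15.37) = 4.391e-04 kg/s

4.391e-04 kg/s


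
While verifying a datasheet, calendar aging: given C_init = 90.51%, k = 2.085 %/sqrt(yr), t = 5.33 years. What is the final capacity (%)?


Step 1: sqrt(5.33 yr) = 2.3087
Step 2: drop = 2.085 * 2.3087 = 4.8136
Step 3: C_final = 90.51 - 4.8136 = 85.70%

85.70%


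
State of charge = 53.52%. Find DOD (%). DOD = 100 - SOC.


DOD = 100 - SOC = 100 - 53.52 = 46.48%

46.48%


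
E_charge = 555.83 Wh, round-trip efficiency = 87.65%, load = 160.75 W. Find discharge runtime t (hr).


Step 1: E_discharge = eta/100 * E_charge = 87.65/100 * 555.83 = 487.18 Wh
Step 2: t = E_discharge / P = 487.18 / 160.75 = 3.031 hr

3.031 hr


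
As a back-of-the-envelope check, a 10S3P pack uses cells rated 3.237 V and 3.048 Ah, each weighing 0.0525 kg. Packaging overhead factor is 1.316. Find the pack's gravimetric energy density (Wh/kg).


Step 1: V_pack = 10 * 3.237 = 32.37 V
Step 2: C_pack = 3 * 3.048 = 9.144 Ah
Step 3: E_pack = V_pack * C_pack = 32.37 * 9.144 = 295.99 Wh
Step 4: m_pack = 10 * 3 * 0.0525 * 1.316 = 2.0727 kg
Step 5: ED = E_pack / m_pack = 295.99 / 2.0727 = 142.8 Wh/kg

142.8 Wh/kg


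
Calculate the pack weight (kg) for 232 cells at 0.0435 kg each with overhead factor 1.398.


m_pack = n * m_cell * overhead = 232 * 0.0435 * 1.398 = 14.11 kg

14.11 kg


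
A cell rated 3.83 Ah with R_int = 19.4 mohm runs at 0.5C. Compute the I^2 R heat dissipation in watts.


Convert: R = 19.4 mohm = 0.0194 ohm
Step 1: I = C_rate * capacity = 0.5 * 3.83 = 1.915 A
Step 2: Q = I^2 * R = 1.915^2 * 0.0194 = 3.6672 * 0.0194 = 0.07114 W

0.07114 W


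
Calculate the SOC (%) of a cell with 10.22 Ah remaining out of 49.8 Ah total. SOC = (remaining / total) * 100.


SOC% = 10.22 / 49.8 * 100 = 20.52%

20.52%


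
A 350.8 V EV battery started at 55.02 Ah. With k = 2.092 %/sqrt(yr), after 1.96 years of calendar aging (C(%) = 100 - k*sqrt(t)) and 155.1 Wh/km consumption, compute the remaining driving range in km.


Step 1: capacity retention = 100 - 2.092 * sqrt(1.96) = 100 - 2.092 * 1.4 = 97.071%
Step 2: C_now = 55.02 * 97.071/100 = 53.408 Ah
Step 3: E_pack = V * C_now = 350.8 * 53.408 = 18736 Wh
Step 4: range = E_pack / consumption = 18736 / 155.1 = 120.8 km

120.8 km


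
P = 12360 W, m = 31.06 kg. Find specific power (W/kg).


SP = P / m = 12360 / 31.06 = 397.9 W/kg

397.9 W/kg


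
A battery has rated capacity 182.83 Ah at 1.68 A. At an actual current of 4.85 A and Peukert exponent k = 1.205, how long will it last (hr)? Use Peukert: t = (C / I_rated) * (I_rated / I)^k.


Step 1: t_rated = C / I_rated = 182.83 / 1.68 = 108.83 hr
Step 2: ratio = 1.68 / 4.85 = 0.34639
Step 3: ratio^k = 0.34639^1.205 = 0.27873
Step 4: t = t_rated * ratio^k = 108.83 * 0.27873 = 30.33 hr

30.33 hr


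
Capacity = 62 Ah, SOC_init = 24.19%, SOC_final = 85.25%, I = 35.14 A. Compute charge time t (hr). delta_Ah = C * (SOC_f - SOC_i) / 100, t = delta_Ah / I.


delta_Ah = 62 * (85.25 - 24.19) / 100 = 37.857 Ah
t = delta_Ah / I = 37.857 / 35.14 = 1.077 hr

1.077 hr


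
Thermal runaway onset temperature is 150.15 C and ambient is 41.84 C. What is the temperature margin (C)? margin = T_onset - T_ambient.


margin = T_onset - T_ambient = 150.15 - 41.84 = 108.31 C

108.31 C


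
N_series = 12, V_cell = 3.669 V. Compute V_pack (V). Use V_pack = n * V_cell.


Series voltages add: 12 * 3.669 V = 44.028 V

44.028 V


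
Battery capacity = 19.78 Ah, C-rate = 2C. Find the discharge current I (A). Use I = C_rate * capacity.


At 2C: I = 2 * 19.78 Ah = 39.56 A

39.56 A


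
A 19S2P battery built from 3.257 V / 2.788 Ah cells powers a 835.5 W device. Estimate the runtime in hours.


Step 1: E_pack = Ns * V_cell * Np * C_cell = 19 * 3.257 * 2 * 2.788 = 345.06 Wh
Step 2: t = E_pack / P = 345.06 / 835.5 = 0.4130 hr

0.4130 hr


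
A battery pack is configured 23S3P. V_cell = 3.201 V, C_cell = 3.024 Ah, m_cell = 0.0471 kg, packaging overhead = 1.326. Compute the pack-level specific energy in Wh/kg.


Step 1: V_pack = 23 * 3.201 = 73.623 V
Step 2: C_pack = 3 * 3.024 = 9.072 Ah
Step 3: E_pack = V_pack * C_pack = 73.623 * 9.072 = 667.91 Wh
Step 4: m_pack = 23 * 3 * 0.0471 * 1.326 = 4.3094 kg
Step 5: ED = E_pack / m_pack = 667.91 / 4.3094 = 155.0 Wh/kg

155.0 Wh/kg


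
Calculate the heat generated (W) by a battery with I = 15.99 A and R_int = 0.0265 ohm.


Q = I^2 * R = 15.99^2 * 0.0265 = 6.776 W

6.776 W


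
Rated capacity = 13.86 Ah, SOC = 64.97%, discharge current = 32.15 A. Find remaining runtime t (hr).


Step 1: remaining = SOC/100 * C_total = 64.97/100 * 13.86 = 9.0048 Ah
Step 2: t = remaining / I = 9.0048 / 32.15 = 0.2801 hr

0.2801 hr


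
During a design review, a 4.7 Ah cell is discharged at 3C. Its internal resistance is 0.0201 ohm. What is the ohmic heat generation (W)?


Step 1: I = C_rate * capacity = 3 * 4.7 = 14.1 A
Step 2: Q = I^2 * R = 14.1^2 * 0.0201 = 198.81 * 0.0201 = 3.996 W

3.996 W


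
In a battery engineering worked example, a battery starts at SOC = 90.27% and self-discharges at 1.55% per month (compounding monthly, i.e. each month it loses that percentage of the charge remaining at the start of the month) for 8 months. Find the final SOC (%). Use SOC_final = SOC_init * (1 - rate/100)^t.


Monthly retention factor = 1 - 1.55/100 = 0.9845
Over 8 months: factor^8 = 0.88252
SOC_final = 90.27 * 0.88252 = 79.67%

79.67%


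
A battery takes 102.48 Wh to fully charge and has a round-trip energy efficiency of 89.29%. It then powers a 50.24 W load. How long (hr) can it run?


Step 1: E_discharge = eta/100 * E_charge = 89.29/100 * 102.48 = 91.504 Wh
Step 2: t = E_discharge / P = 91.504 / 50.24 = 1.821 hr

1.821 hr


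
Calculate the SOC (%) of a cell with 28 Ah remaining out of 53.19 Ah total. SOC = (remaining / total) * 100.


SOC% = 28 / 53.19 * 100 = 52.64%

52.64%


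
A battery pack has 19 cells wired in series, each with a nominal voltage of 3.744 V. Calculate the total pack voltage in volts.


With 19 cells in series at 3.744 V each, V_pack = 71.136 V

71.136 V


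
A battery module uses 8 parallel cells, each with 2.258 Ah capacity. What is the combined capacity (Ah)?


Parallel capacities add: 8 * 2.258 Ah = 18.064 Ah

18.064 Ah


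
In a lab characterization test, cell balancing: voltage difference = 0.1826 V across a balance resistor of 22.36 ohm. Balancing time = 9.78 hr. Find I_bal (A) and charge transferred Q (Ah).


First, Ohm's law: I_bal = 0.1826 V / 22.36 ohm = 0.0081664 A
Then Q = I * t = 0.0081664 A * 9.78 hr = 0.07987 Ah

I=0.0081664 A, Q=0.07987 Ah


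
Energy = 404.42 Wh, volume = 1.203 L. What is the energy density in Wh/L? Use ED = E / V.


ED = E / V = 404.42 / 1.203 = 336.2 Wh/L

336.2 Wh/L


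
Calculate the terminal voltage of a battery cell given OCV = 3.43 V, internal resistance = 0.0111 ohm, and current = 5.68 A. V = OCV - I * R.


V = OCV - I*R = 3.43 - 5.68 * 0.0111 = 3.367 V

3.367 V


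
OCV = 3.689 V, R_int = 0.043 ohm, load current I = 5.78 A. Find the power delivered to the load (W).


Step 1: V_terminal = OCV - I*R = 3.689 - 5.78 * 0.043 = 3.4405 V
Step 2: P_out = V_terminal * I = 3.4405 * 5.78 = 19.89 W

19.89 W


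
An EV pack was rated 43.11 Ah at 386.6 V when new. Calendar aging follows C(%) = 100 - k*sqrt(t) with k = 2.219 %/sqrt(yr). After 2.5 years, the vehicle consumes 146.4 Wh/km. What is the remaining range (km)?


Step 1: capacity retention = 100 - 2.219 * sqrt(2.5) = 100 - 2.219 * 1.5811 = 96.492%
Step 2: C_now = 43.11 * 96.492/100 = 41.598 Ah
Step 3: E_pack = V * C_now = 386.6 * 41.598 = 16082 Wh
Step 4: range = E_pack / consumption = 16082 / 146.4 = 109.8 km

109.8 km


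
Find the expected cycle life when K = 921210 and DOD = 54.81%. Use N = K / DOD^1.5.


Step 1: DOD^1.5 = 54.81^1.5 = 405.78
Step 2: N = 921210 / 405.78 = 2270 cycles

2270 cycles


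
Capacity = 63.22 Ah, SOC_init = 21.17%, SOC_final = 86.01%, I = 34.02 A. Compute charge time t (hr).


Step 1: dSOC = 86.01% - 21.17% = 64.84%
Step 2: delta_Ah = 63.22 * 64.84 / 100 = 40.992 Ah
Step 3: t = 40.992 / 34.02 = 1.205 hr

1.205 hr


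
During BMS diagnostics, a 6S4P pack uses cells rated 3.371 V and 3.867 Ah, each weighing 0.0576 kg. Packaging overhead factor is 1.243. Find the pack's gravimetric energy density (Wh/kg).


Step 1: V_pack = 6 * 3.371 = 20.226 V
Step 2: C_pack = 4 * 3.867 = 15.468 Ah
Step 3: E_pack = V_pack * C_pack = 20.226 * 15.468 = 312.86 Wh
Step 4: m_pack = 6 * 4 * 0.0576 * 1.243 = 1.7183 kg
Step 5: ED = E_pack / m_pack = 312.86 / 1.7183 = 182.1 Wh/kg

182.1 Wh/kg


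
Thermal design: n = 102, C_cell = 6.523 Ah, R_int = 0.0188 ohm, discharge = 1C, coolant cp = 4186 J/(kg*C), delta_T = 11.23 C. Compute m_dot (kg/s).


Step 1: I = 1 * 6.523 = 6.523 A
Step 2: Q_cell = I^2 * R = 6.523^2 * 0.0188 = 0.79993 W
Step 3: Q_total = 102 * 0.79993 = 81.593 W
Step 4: m_dot = Q_total / (cp * dT) = 81.593 / (4186 * 11.23) = 0.001736 kg/s

0.001736 kg/s


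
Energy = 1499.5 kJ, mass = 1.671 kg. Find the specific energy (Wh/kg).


Convert: E = 1499.5 kJ = 416.53 Wh
ED = E / m = 416.53 / 1.671 = 249.3 Wh/kg

249.3 Wh/kg


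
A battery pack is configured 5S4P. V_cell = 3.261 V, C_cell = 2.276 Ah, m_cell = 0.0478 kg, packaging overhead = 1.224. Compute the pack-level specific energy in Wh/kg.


Step 1: V_pack = 5 * 3.261 = 16.305 V
Step 2: C_pack = 4 * 2.276 = 9.104 Ah
Step 3: E_pack = V_pack * C_pack = 16.305 * 9.104 = 148.44 Wh
Step 4: m_pack = 5 * 4 * 0.0478 * 1.224 = 1.1701 kg
Step 5: ED = E_pack / m_pack = 148.44 / 1.1701 = 126.9 Wh/kg

126.9 Wh/kg


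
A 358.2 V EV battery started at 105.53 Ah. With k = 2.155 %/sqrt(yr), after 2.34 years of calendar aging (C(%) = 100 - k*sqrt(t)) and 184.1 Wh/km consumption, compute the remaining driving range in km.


Step 1: capacity retention = 100 - 2.155 * sqrt(2.34) = 100 - 2.155 * 1.5297 = 96.703%
Step 2: C_now = 105.53 * 96.703/100 = 102.05 Ah
Step 3: E_pack = V * C_now = 358.2 * 102.05 = 36554 Wh
Step 4: range = E_pack / consumption = 36554 / 184.1 = 198.6 km

198.6 km


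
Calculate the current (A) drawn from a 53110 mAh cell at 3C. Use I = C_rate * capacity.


Convert: capacity = 53110 mAh = 53.11 Ah
At 3C: I = 3 * 53.11 Ah = 159.33 A

159.33 A


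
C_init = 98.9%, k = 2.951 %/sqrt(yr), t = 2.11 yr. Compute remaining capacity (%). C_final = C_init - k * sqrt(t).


Step 1: sqrt(2.11 yr) = 1.4526
Step 2: drop = 2.951 * 1.4526 = 4.2866
Step 3: C_final = 98.9 - 4.2866 = 94.61%

94.61%


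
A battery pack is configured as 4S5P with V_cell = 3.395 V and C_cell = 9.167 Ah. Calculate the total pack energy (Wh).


V_pack = 4 * 3.395 = 13.58 V
C_pack = 5 * 9.167 = 45.835 Ah
E = V_pack * C_pack = 13.58 * 45.835 = 622.4 Wh

622.4 Wh


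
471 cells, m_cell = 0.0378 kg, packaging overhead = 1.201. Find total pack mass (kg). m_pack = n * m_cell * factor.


m_pack = n * m_cell * overhead = 471 * 0.0378 * 1.201 = 21.38 kg

21.38 kg


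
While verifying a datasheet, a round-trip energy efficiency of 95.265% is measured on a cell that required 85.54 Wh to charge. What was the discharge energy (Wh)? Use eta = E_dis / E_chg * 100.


E_dis = eta/100 * E_chg = 95.265/100 * 85.54 = 81.49 Wh

81.49 Wh


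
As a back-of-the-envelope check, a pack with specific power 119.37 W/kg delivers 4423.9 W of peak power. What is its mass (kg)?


m = P / SP = 4423.9 / 119.37 = 37.06 kg

37.06 kg


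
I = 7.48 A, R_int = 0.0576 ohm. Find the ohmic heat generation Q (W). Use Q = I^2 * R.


I^2 = 55.95
Q = 55.95 * 0.0576 = 3.223 W

3.223 W


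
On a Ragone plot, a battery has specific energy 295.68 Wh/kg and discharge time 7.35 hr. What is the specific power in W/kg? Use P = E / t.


Specific power = 295.68 Wh/kg / 7.35 hr = 40.23 W/kg

40.23 W/kg


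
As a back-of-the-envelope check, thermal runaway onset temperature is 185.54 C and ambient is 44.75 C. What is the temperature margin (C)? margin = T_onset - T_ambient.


Safety margin = 185.54 C - 44.75 C = 140.79 C

140.79 C


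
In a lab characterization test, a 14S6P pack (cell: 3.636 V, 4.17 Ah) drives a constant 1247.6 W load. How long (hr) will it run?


Step 1: E_pack = Ns * V_cell * Np * C_cell = 14 * 3.636 * 6 * 4.17 = 1273.6 Wh
Step 2: t = E_pack / P = 1273.6 / 1247.6 = 1.021 hr

1.021 hr


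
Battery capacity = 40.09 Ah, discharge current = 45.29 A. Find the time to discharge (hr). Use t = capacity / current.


Runtime = 40.09 Ah / 45.29 A = 0.8852 hr

0.8852 hr


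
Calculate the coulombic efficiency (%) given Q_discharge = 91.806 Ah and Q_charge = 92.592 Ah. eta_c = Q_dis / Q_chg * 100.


eta_c = Q_dis / Q_chg * 100 = 91.806 / 92.592 * 100 = 99.15%

99.15%


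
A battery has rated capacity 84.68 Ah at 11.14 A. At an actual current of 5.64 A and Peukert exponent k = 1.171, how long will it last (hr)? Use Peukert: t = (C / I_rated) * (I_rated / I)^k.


Step 1: t_rated = C / I_rated = 84.68 / 11.14 = 7.6014 hr
Step 2: ratio = 11.14 / 5.64 = 1.9752
Step 3: ratio^k = 1.9752^1.171 = 2.219
Step 4: t = t_rated * ratio^k = 7.6014 * 2.219 = 16.87 hr

16.87 hr


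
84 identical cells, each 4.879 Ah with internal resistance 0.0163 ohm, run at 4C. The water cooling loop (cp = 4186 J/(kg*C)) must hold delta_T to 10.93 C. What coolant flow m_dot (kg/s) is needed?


Step 1: I = 4 * 4.879 = 19.516 A
Step 2: Q_cell = I^2 * R = 19.516^2 * 0.0163 = 6.2083 W
Step 3: Q_total = 84 * 6.2083 = 521.5 W
Step 4: m_dot = Q_total / (cp * dT) = 521.5 / (4186 * 10.93) = 0.01140 kg/s

0.01140 kg/s


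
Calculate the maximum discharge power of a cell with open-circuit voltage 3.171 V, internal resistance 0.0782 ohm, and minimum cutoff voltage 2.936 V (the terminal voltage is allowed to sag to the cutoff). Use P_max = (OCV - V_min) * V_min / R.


dV = OCV - V_min = 0.235 V (so I_max = dV / R)
P_max = dV * V_min / R = 0.235 * 2.936 / 0.0782 = 8.823 W

8.823 W


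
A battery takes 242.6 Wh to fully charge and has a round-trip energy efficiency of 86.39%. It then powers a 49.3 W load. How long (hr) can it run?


Step 1: E_discharge = eta/100 * E_charge = 86.39/100 * 242.6 = 209.58 Wh
Step 2: t = E_discharge / P = 209.58 / 49.3 = 4.251 hr

4.251 hr


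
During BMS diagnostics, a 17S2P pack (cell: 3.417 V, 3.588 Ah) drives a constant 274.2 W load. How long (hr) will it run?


Step 1: E_pack = Ns * V_cell * Np * C_cell = 17 * 3.417 * 2 * 3.588 = 416.85 Wh
Step 2: t = E_pack / P = 416.85 / 274.2 = 1.520 hr

1.520 hr


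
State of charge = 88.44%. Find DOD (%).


Complement of SOC: DOD = 100% - 88.44% = 11.56%

11.56%


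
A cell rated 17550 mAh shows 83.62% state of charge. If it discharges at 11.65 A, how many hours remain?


Convert: C_total = 17550 mAh = 17.55 Ah
Step 1: remaining = SOC/100 * C_total = 83.62/100 * 17.55 = 14.675 Ah
Step 2: t = remaining / I = 14.675 / 11.65 = 1.260 hr

1.260 hr


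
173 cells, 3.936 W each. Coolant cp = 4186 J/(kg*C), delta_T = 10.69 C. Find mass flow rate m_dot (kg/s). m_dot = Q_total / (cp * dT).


Step 1: Total heat Q = 173 * 3.936 W = 680.93 W
Step 2: denom = cp * dT = 4186 * 10.69 = 44748
Step 3: m_dot = 680.93 / 44748 = 0.01522 kg/s

0.01522 kg/s


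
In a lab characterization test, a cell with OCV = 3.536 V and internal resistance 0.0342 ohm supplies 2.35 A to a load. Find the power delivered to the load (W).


Step 1: V_terminal = OCV - I*R = 3.536 - 2.35 * 0.0342 = 3.4556 V
Step 2: P_out = V_terminal * I = 3.4556 * 2.35 = 8.121 W

8.121 W


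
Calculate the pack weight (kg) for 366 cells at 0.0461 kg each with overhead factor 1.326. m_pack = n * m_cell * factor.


m_pack = n * m_cell * overhead = 366 * 0.0461 * 1.326 = 22.37 kg

22.37 kg


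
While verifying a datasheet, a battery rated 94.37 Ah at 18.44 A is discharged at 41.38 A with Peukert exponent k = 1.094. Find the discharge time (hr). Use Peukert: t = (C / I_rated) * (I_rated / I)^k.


Step 1: t_rated = C / I_rated = 94.37 / 18.44 = 5.1177 hr
Step 2: ratio = 18.44 / 41.38 = 0.44563
Step 3: ratio^k = 0.44563^1.094 = 0.41303
Step 4: t = t_rated * ratio^k = 5.1177 * 0.41303 = 2.114 hr

2.114 hr


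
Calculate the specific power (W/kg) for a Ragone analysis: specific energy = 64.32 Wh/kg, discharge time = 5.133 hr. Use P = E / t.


P_specific = E / t = 64.32 / 5.133 = 12.53 W/kg

12.53 W/kg


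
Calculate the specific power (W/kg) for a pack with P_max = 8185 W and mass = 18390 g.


Convert: m = 18390 g = 18.39 kg
SP = P / m = 8185 / 18.39 = 445.1 W/kg

445.1 W/kg


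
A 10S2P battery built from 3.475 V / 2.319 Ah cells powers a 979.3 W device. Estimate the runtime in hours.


Step 1: E_pack = Ns * V_cell * Np * C_cell = 10 * 3.475 * 2 * 2.319 = 161.17 Wh
Step 2: t = E_pack / P = 161.17 / 979.3 = 0.1646 hr

0.1646 hr


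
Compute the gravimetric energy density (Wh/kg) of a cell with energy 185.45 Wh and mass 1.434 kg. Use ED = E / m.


Specific energy = 185.45 Wh / 1.434 kg = 129.3 Wh/kg

129.3 Wh/kg


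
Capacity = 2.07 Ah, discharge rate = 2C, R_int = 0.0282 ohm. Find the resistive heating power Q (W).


Step 1: I = C_rate * capacity = 2 * 2.07 = 4.14 A
Step 2: Q = I^2 * R = 4.14^2 * 0.0282 = 17.14 * 0.0282 = 0.4833 W

0.4833 W


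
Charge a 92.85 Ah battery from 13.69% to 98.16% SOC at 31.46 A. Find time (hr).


Step 1: dSOC = 98.16% - 13.69% = 84.47%
Step 2: delta_Ah = 92.85 * 84.47 / 100 = 78.43 Ah
Step 3: t = 78.43 / 31.46 = 2.493 hr

2.493 hr


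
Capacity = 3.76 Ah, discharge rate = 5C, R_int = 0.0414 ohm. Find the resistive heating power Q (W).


Step 1: I = C_rate * capacity = 5 * 3.76 = 18.8 A
Step 2: Q = I^2 * R = 18.8^2 * 0.0414 = 353.44 * 0.0414 = 14.63 W

14.63 W


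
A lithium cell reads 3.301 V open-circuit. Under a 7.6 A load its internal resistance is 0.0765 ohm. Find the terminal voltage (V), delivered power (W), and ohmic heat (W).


Step 1: V_terminal = OCV - I*R = 3.301 - 7.6 * 0.0765 = 2.7196 V
Step 2: P_out = V_terminal * I = 2.7196 * 7.6 = 20.67 W
Step 3: Q = I^2 * R = 7.6^2 * 0.0765 = 4.419 W

V=2.7196 V, P=20.67 W, Q=4.419 W


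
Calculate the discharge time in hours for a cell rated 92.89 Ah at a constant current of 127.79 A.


t = capacity / current = 92.89 / 127.79 = 0.7269 hr

0.7269 hr


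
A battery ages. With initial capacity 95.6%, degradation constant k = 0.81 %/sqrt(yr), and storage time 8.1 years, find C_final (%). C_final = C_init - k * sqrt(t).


sqrt(t) = sqrt(8.1) = 2.846
C_final = 95.6 - 0.81 * 2.846 = 93.29%

93.29%


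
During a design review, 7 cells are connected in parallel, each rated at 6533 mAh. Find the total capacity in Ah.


Convert: C_cell = 6533 mAh = 6.533 Ah
C_total = 7 * 6.533 = 45.731 Ah

45.731 Ah


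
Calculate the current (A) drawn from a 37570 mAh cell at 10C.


Convert: capacity = 37570 mAh = 37.57 Ah
I = C_rate * capacity = 10 * 37.57 = 375.7 A

375.7 A


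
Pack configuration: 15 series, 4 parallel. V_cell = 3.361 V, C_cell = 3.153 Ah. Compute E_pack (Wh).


V_pack = 15 * 3.361 = 50.415 V
C_pack = 4 * 3.153 = 12.612 Ah
E = V_pack * C_pack = 50.415 * 12.612 = 635.8 Wh

635.8 Wh


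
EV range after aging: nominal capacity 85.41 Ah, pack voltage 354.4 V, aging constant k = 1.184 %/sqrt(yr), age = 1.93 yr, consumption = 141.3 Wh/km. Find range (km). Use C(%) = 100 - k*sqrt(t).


Step 1: capacity retention = 100 - 1.184 * sqrt(1.93) = 100 - 1.184 * 1.3892 = 98.355%
Step 2: C_now = 85.41 * 98.355/100 = 84.005 Ah
Step 3: E_pack = V * C_now = 354.4 * 84.005 = 29771 Wh
Step 4: range = E_pack / consumption = 29771 / 141.3 = 210.7 km

210.7 km


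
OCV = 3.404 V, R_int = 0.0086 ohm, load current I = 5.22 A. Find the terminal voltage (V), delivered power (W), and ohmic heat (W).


Step 1: V_terminal = OCV - I*R = 3.404 - 5.22 * 0.0086 = 3.3591 V
Step 2: P_out = V_terminal * I = 3.3591 * 5.22 = 17.53 W
Step 3: Q = I^2 * R = 5.22^2 * 0.0086 = 0.2343 W

V=3.3591 V, P=17.53 W, Q=0.2343 W


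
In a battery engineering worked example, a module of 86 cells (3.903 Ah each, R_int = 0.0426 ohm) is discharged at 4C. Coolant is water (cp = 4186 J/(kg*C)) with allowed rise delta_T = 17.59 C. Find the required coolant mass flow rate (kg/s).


Step 1: I = 4 * 3.903 = 15.612 A
Step 2: Q_cell = I^2 * R = 15.612^2 * 0.0426 = 10.383 W
Step 3: Q_total = 86 * 10.383 = 892.94 W
Step 4: m_dot = Q_total / (cp * dT) = 892.94 / (4186 * 17.59) = 0.01213 kg/s

0.01213 kg/s


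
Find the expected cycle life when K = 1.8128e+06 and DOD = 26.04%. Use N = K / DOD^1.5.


Step 1: DOD^1.5 = 26.04^1.5 = 132.88
Step 2: N = 1.8128e+06 / 132.88 = 13640 cycles

13640 cycles


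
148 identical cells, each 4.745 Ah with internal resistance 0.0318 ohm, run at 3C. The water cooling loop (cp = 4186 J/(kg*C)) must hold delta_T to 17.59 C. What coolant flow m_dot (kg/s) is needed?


Step 1: I = 3 * 4.745 = 14.235 A
Step 2: Q_cell = I^2 * R = 14.235^2 * 0.0318 = 6.4438 W
Step 3: Q_total = 148 * 6.4438 = 953.68 W
Step 4: m_dot = Q_total / (cp * dT) = 953.68 / (4186 * 17.59) = 0.01295 kg/s

0.01295 kg/s
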